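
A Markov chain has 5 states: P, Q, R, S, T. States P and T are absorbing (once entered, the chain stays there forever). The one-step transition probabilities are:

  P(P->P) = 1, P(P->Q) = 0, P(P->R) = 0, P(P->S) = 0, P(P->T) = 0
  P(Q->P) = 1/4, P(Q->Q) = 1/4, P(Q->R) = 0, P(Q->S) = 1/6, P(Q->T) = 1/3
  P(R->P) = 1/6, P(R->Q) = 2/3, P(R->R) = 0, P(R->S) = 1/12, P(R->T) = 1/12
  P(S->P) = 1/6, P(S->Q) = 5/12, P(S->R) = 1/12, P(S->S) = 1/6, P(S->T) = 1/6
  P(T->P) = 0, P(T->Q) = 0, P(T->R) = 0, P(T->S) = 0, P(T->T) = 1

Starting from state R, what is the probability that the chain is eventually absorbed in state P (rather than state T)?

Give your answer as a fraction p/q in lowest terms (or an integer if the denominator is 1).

Answer: 93/187

Derivation:
Let a_i = P(absorbed in P | start in state i).
Boundary conditions: a_P = 1, a_T = 0.
For each transient state i, a_i = sum_j P(i->j) * a_j:
  a_Q = 1/4*a_P + 1/4*a_Q + 0*a_R + 1/6*a_S + 1/3*a_T
  a_R = 1/6*a_P + 2/3*a_Q + 0*a_R + 1/12*a_S + 1/12*a_T
  a_S = 1/6*a_P + 5/12*a_Q + 1/12*a_R + 1/6*a_S + 1/6*a_T

Substituting a_P = 1 and a_T = 0, rearrange to (I - Q) a = r where r[i] = P(i -> P):
  [3/4, 0, -1/6] . (a_Q, a_R, a_S) = 1/4
  [-2/3, 1, -1/12] . (a_Q, a_R, a_S) = 1/6
  [-5/12, -1/12, 5/6] . (a_Q, a_R, a_S) = 1/6

Solving yields:
  a_Q = 409/935
  a_R = 93/187
  a_S = 438/935

Starting state is R, so the absorption probability is a_R = 93/187.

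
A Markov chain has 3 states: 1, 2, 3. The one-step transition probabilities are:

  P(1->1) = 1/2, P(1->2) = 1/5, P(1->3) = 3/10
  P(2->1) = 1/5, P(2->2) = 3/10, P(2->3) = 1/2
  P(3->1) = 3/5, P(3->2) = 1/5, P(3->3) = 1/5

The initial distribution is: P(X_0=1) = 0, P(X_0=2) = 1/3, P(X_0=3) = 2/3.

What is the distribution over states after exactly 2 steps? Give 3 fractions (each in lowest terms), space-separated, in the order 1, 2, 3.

Propagating the distribution step by step (d_{t+1} = d_t * P):
d_0 = (1=0, 2=1/3, 3=2/3)
  d_1[1] = 0*1/2 + 1/3*1/5 + 2/3*3/5 = 7/15
  d_1[2] = 0*1/5 + 1/3*3/10 + 2/3*1/5 = 7/30
  d_1[3] = 0*3/10 + 1/3*1/2 + 2/3*1/5 = 3/10
d_1 = (1=7/15, 2=7/30, 3=3/10)
  d_2[1] = 7/15*1/2 + 7/30*1/5 + 3/10*3/5 = 23/50
  d_2[2] = 7/15*1/5 + 7/30*3/10 + 3/10*1/5 = 67/300
  d_2[3] = 7/15*3/10 + 7/30*1/2 + 3/10*1/5 = 19/60
d_2 = (1=23/50, 2=67/300, 3=19/60)

Answer: 23/50 67/300 19/60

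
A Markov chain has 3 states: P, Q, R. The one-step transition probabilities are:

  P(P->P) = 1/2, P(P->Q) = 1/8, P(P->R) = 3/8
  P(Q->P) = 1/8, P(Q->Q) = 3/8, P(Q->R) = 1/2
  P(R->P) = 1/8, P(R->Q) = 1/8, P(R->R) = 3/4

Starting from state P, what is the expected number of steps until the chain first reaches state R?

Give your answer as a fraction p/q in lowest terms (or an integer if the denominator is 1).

Answer: 48/19

Derivation:
Let h_i = expected steps to first reach R from state i.
Boundary: h_R = 0.
First-step equations for the other states:
  h_P = 1 + 1/2*h_P + 1/8*h_Q + 3/8*h_R
  h_Q = 1 + 1/8*h_P + 3/8*h_Q + 1/2*h_R

Substituting h_R = 0 and rearranging gives the linear system (I - Q) h = 1:
  [1/2, -1/8] . (h_P, h_Q) = 1
  [-1/8, 5/8] . (h_P, h_Q) = 1

Solving yields:
  h_P = 48/19
  h_Q = 40/19

Starting state is P, so the expected hitting time is h_P = 48/19.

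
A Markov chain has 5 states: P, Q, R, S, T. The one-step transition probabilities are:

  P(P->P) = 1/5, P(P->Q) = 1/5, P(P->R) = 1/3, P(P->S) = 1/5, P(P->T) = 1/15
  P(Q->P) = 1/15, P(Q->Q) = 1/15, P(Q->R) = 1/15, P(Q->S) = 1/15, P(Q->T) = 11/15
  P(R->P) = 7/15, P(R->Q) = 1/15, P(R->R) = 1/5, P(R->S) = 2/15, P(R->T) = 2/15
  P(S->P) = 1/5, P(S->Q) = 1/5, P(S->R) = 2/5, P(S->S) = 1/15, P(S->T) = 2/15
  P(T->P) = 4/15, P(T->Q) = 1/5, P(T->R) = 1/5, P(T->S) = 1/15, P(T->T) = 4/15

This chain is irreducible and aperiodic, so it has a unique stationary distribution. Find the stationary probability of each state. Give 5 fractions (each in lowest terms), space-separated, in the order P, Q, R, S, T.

The stationary distribution satisfies pi = pi * P, i.e.:
  pi_P = 1/5*pi_P + 1/15*pi_Q + 7/15*pi_R + 1/5*pi_S + 4/15*pi_T
  pi_Q = 1/5*pi_P + 1/15*pi_Q + 1/15*pi_R + 1/5*pi_S + 1/5*pi_T
  pi_R = 1/3*pi_P + 1/15*pi_Q + 1/5*pi_R + 2/5*pi_S + 1/5*pi_T
  pi_S = 1/5*pi_P + 1/15*pi_Q + 2/15*pi_R + 1/15*pi_S + 1/15*pi_T
  pi_T = 1/15*pi_P + 11/15*pi_Q + 2/15*pi_R + 2/15*pi_S + 4/15*pi_T
with normalization: pi_P + pi_Q + pi_R + pi_S + pi_T = 1.

Using the first 4 balance equations plus normalization, the linear system A*pi = b is:
  [-4/5, 1/15, 7/15, 1/5, 4/15] . pi = 0
  [1/5, -14/15, 1/15, 1/5, 1/5] . pi = 0
  [1/3, 1/15, -4/5, 2/5, 1/5] . pi = 0
  [1/5, 1/15, 2/15, -14/15, 1/15] . pi = 0
  [1, 1, 1, 1, 1] . pi = 1

Solving yields:
  pi_P = 3757/14477
  pi_Q = 2149/14477
  pi_R = 3449/14477
  pi_S = 1696/14477
  pi_T = 3426/14477

Verification (pi * P):
  3757/14477*1/5 + 2149/14477*1/15 + 3449/14477*7/15 + 1696/14477*1/5 + 3426/14477*4/15 = 3757/14477 = pi_P  (ok)
  3757/14477*1/5 + 2149/14477*1/15 + 3449/14477*1/15 + 1696/14477*1/5 + 3426/14477*1/5 = 2149/14477 = pi_Q  (ok)
  3757/14477*1/3 + 2149/14477*1/15 + 3449/14477*1/5 + 1696/14477*2/5 + 3426/14477*1/5 = 3449/14477 = pi_R  (ok)
  3757/14477*1/5 + 2149/14477*1/15 + 3449/14477*2/15 + 1696/14477*1/15 + 3426/14477*1/15 = 1696/14477 = pi_S  (ok)
  3757/14477*1/15 + 2149/14477*11/15 + 3449/14477*2/15 + 1696/14477*2/15 + 3426/14477*4/15 = 3426/14477 = pi_T  (ok)

Answer: 3757/14477 2149/14477 3449/14477 1696/14477 3426/14477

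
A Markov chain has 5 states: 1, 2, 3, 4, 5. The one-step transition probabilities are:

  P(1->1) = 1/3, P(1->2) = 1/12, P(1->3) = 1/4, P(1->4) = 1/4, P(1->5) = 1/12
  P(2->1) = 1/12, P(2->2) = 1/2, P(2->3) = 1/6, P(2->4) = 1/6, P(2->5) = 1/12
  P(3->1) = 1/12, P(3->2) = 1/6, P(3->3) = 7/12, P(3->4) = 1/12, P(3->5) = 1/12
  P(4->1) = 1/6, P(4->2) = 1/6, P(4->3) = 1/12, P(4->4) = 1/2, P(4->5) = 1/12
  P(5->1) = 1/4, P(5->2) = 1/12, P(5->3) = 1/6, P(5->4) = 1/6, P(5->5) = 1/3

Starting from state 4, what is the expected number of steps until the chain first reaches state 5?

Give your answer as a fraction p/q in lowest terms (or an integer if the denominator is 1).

Answer: 12

Derivation:
Let h_i = expected steps to first reach 5 from state i.
Boundary: h_5 = 0.
First-step equations for the other states:
  h_1 = 1 + 1/3*h_1 + 1/12*h_2 + 1/4*h_3 + 1/4*h_4 + 1/12*h_5
  h_2 = 1 + 1/12*h_1 + 1/2*h_2 + 1/6*h_3 + 1/6*h_4 + 1/12*h_5
  h_3 = 1 + 1/12*h_1 + 1/6*h_2 + 7/12*h_3 + 1/12*h_4 + 1/12*h_5
  h_4 = 1 + 1/6*h_1 + 1/6*h_2 + 1/12*h_3 + 1/2*h_4 + 1/12*h_5

Substituting h_5 = 0 and rearranging gives the linear system (I - Q) h = 1:
  [2/3, -1/12, -1/4, -1/4] . (h_1, h_2, h_3, h_4) = 1
  [-1/12, 1/2, -1/6, -1/6] . (h_1, h_2, h_3, h_4) = 1
  [-1/12, -1/6, 5/12, -1/12] . (h_1, h_2, h_3, h_4) = 1
  [-1/6, -1/6, -1/12, 1/2] . (h_1, h_2, h_3, h_4) = 1

Solving yields:
  h_1 = 12
  h_2 = 12
  h_3 = 12
  h_4 = 12

Starting state is 4, so the expected hitting time is h_4 = 12.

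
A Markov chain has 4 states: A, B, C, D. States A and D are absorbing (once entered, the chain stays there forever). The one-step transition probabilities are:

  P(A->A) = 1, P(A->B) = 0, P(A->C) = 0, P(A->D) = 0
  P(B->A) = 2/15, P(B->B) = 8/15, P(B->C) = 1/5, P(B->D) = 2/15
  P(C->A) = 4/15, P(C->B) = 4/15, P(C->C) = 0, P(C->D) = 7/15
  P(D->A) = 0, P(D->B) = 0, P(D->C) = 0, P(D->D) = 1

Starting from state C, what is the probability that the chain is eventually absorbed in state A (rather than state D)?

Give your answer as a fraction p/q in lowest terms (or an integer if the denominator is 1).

Let a_i = P(absorbed in A | start in state i).
Boundary conditions: a_A = 1, a_D = 0.
For each transient state i, a_i = sum_j P(i->j) * a_j:
  a_B = 2/15*a_A + 8/15*a_B + 1/5*a_C + 2/15*a_D
  a_C = 4/15*a_A + 4/15*a_B + 0*a_C + 7/15*a_D

Substituting a_A = 1 and a_D = 0, rearrange to (I - Q) a = r where r[i] = P(i -> A):
  [7/15, -1/5] . (a_B, a_C) = 2/15
  [-4/15, 1] . (a_B, a_C) = 4/15

Solving yields:
  a_B = 14/31
  a_C = 12/31

Starting state is C, so the absorption probability is a_C = 12/31.

Answer: 12/31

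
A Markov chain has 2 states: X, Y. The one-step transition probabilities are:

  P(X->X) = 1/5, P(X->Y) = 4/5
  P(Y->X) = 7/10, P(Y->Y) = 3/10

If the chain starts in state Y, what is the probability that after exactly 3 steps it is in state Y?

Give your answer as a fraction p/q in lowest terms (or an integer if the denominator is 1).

Computing P^3 by repeated multiplication:
P^1 =
  X: [1/5, 4/5]
  Y: [7/10, 3/10]
P^2 =
  X: [3/5, 2/5]
  Y: [7/20, 13/20]
P^3 =
  X: [2/5, 3/5]
  Y: [21/40, 19/40]

(P^3)[Y -> Y] = 19/40

Answer: 19/40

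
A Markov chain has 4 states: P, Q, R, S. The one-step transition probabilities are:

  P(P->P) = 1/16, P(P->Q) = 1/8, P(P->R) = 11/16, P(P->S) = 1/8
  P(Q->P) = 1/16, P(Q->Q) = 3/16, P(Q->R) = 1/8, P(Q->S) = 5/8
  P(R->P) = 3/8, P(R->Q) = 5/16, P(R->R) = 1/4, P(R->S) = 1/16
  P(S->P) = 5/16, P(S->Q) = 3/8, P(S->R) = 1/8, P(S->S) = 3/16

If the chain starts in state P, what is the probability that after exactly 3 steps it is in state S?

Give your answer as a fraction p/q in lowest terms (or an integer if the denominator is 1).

Computing P^3 by repeated multiplication:
P^1 =
  P: [1/16, 1/8, 11/16, 1/8]
  Q: [1/16, 3/16, 1/8, 5/8]
  R: [3/8, 5/16, 1/4, 1/16]
  S: [5/16, 3/8, 1/8, 3/16]
P^2 =
  P: [79/256, 75/256, 63/256, 39/256]
  Q: [33/128, 81/256, 45/256, 1/4]
  R: [5/32, 53/256, 47/128, 69/256]
  S: [19/128, 7/32, 81/256, 81/256]
P^3 =
  P: [727/4096, 233/1024, 1349/4096, 17/64]
  Q: [737/4096, 123/512, 299/1024, 1179/4096]
  R: [501/2048, 1123/4096, 265/1024, 911/4096]
  S: [985/4096, 1135/4096, 127/512, 15/64]

(P^3)[P -> S] = 17/64

Answer: 17/64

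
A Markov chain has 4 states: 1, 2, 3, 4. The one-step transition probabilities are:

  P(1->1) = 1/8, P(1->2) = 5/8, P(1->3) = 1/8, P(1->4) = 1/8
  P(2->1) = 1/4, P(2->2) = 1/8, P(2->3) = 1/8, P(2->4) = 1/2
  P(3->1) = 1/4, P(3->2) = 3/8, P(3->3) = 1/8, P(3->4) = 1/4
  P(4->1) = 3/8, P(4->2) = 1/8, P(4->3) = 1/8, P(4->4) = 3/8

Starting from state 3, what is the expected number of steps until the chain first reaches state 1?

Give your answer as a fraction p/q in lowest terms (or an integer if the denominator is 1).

Let h_i = expected steps to first reach 1 from state i.
Boundary: h_1 = 0.
First-step equations for the other states:
  h_2 = 1 + 1/4*h_1 + 1/8*h_2 + 1/8*h_3 + 1/2*h_4
  h_3 = 1 + 1/4*h_1 + 3/8*h_2 + 1/8*h_3 + 1/4*h_4
  h_4 = 1 + 3/8*h_1 + 1/8*h_2 + 1/8*h_3 + 3/8*h_4

Substituting h_1 = 0 and rearranging gives the linear system (I - Q) h = 1:
  [7/8, -1/8, -1/2] . (h_2, h_3, h_4) = 1
  [-3/8, 7/8, -1/4] . (h_2, h_3, h_4) = 1
  [-1/8, -1/8, 5/8] . (h_2, h_3, h_4) = 1

Solving yields:
  h_2 = 96/29
  h_3 = 296/87
  h_4 = 256/87

Starting state is 3, so the expected hitting time is h_3 = 296/87.

Answer: 296/87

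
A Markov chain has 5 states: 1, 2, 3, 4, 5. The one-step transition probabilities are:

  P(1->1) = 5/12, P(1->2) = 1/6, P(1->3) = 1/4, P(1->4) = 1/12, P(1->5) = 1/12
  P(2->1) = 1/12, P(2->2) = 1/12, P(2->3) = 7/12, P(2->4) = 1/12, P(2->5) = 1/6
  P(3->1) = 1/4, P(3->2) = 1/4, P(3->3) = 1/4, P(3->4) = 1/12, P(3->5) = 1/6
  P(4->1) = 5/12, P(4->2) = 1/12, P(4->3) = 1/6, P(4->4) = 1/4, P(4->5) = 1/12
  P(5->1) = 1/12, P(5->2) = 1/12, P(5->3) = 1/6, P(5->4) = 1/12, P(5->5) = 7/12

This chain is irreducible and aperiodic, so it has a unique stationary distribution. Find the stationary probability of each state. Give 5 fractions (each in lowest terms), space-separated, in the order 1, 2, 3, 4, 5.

The stationary distribution satisfies pi = pi * P, i.e.:
  pi_1 = 5/12*pi_1 + 1/12*pi_2 + 1/4*pi_3 + 5/12*pi_4 + 1/12*pi_5
  pi_2 = 1/6*pi_1 + 1/12*pi_2 + 1/4*pi_3 + 1/12*pi_4 + 1/12*pi_5
  pi_3 = 1/4*pi_1 + 7/12*pi_2 + 1/4*pi_3 + 1/6*pi_4 + 1/6*pi_5
  pi_4 = 1/12*pi_1 + 1/12*pi_2 + 1/12*pi_3 + 1/4*pi_4 + 1/12*pi_5
  pi_5 = 1/12*pi_1 + 1/6*pi_2 + 1/6*pi_3 + 1/12*pi_4 + 7/12*pi_5
with normalization: pi_1 + pi_2 + pi_3 + pi_4 + pi_5 = 1.

Using the first 4 balance equations plus normalization, the linear system A*pi = b is:
  [-7/12, 1/12, 1/4, 5/12, 1/12] . pi = 0
  [1/6, -11/12, 1/4, 1/12, 1/12] . pi = 0
  [1/4, 7/12, -3/4, 1/6, 1/6] . pi = 0
  [1/12, 1/12, 1/12, -3/4, 1/12] . pi = 0
  [1, 1, 1, 1, 1] . pi = 1

Solving yields:
  pi_1 = 572/2355
  pi_2 = 701/4710
  pi_3 = 1279/4710
  pi_4 = 1/10
  pi_5 = 223/942

Verification (pi * P):
  572/2355*5/12 + 701/4710*1/12 + 1279/4710*1/4 + 1/10*5/12 + 223/942*1/12 = 572/2355 = pi_1  (ok)
  572/2355*1/6 + 701/4710*1/12 + 1279/4710*1/4 + 1/10*1/12 + 223/942*1/12 = 701/4710 = pi_2  (ok)
  572/2355*1/4 + 701/4710*7/12 + 1279/4710*1/4 + 1/10*1/6 + 223/942*1/6 = 1279/4710 = pi_3  (ok)
  572/2355*1/12 + 701/4710*1/12 + 1279/4710*1/12 + 1/10*1/4 + 223/942*1/12 = 1/10 = pi_4  (ok)
  572/2355*1/12 + 701/4710*1/6 + 1279/4710*1/6 + 1/10*1/12 + 223/942*7/12 = 223/942 = pi_5  (ok)

Answer: 572/2355 701/4710 1279/4710 1/10 223/942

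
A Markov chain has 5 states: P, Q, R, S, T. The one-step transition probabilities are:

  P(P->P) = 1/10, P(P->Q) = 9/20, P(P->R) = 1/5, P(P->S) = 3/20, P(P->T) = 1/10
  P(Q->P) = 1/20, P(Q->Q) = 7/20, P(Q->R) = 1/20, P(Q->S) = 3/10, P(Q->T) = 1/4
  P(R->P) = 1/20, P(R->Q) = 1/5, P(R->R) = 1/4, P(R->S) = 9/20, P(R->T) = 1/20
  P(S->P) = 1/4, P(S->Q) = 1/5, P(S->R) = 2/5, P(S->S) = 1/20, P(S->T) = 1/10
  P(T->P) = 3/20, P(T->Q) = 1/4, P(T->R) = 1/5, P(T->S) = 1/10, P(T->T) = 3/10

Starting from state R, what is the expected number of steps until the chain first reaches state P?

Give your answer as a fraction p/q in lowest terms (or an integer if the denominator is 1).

Answer: 7150/833

Derivation:
Let h_i = expected steps to first reach P from state i.
Boundary: h_P = 0.
First-step equations for the other states:
  h_Q = 1 + 1/20*h_P + 7/20*h_Q + 1/20*h_R + 3/10*h_S + 1/4*h_T
  h_R = 1 + 1/20*h_P + 1/5*h_Q + 1/4*h_R + 9/20*h_S + 1/20*h_T
  h_S = 1 + 1/4*h_P + 1/5*h_Q + 2/5*h_R + 1/20*h_S + 1/10*h_T
  h_T = 1 + 3/20*h_P + 1/4*h_Q + 1/5*h_R + 1/10*h_S + 3/10*h_T

Substituting h_P = 0 and rearranging gives the linear system (I - Q) h = 1:
  [13/20, -1/20, -3/10, -1/4] . (h_Q, h_R, h_S, h_T) = 1
  [-1/5, 3/4, -9/20, -1/20] . (h_Q, h_R, h_S, h_T) = 1
  [-1/5, -2/5, 19/20, -1/10] . (h_Q, h_R, h_S, h_T) = 1
  [-1/4, -1/5, -1/10, 7/10] . (h_Q, h_R, h_S, h_T) = 1

Solving yields:
  h_Q = 1032/119
  h_R = 7150/833
  h_S = 6112/833
  h_T = 6686/833

Starting state is R, so the expected hitting time is h_R = 7150/833.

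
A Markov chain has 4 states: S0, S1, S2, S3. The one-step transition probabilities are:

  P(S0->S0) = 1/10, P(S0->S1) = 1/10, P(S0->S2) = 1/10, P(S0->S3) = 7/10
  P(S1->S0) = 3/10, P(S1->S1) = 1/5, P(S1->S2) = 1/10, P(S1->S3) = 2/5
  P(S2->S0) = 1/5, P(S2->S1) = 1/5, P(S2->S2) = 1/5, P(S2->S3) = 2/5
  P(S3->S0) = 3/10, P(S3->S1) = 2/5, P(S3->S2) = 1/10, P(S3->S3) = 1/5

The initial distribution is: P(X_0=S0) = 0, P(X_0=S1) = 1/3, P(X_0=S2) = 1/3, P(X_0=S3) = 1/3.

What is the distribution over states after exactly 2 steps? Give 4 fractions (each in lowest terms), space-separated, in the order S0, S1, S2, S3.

Propagating the distribution step by step (d_{t+1} = d_t * P):
d_0 = (S0=0, S1=1/3, S2=1/3, S3=1/3)
  d_1[S0] = 0*1/10 + 1/3*3/10 + 1/3*1/5 + 1/3*3/10 = 4/15
  d_1[S1] = 0*1/10 + 1/3*1/5 + 1/3*1/5 + 1/3*2/5 = 4/15
  d_1[S2] = 0*1/10 + 1/3*1/10 + 1/3*1/5 + 1/3*1/10 = 2/15
  d_1[S3] = 0*7/10 + 1/3*2/5 + 1/3*2/5 + 1/3*1/5 = 1/3
d_1 = (S0=4/15, S1=4/15, S2=2/15, S3=1/3)
  d_2[S0] = 4/15*1/10 + 4/15*3/10 + 2/15*1/5 + 1/3*3/10 = 7/30
  d_2[S1] = 4/15*1/10 + 4/15*1/5 + 2/15*1/5 + 1/3*2/5 = 6/25
  d_2[S2] = 4/15*1/10 + 4/15*1/10 + 2/15*1/5 + 1/3*1/10 = 17/150
  d_2[S3] = 4/15*7/10 + 4/15*2/5 + 2/15*2/5 + 1/3*1/5 = 31/75
d_2 = (S0=7/30, S1=6/25, S2=17/150, S3=31/75)

Answer: 7/30 6/25 17/150 31/75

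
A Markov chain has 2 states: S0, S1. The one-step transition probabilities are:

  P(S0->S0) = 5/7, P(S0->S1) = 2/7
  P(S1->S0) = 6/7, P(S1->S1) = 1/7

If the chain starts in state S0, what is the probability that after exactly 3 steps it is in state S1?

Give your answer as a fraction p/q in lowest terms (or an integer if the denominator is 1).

Answer: 86/343

Derivation:
Computing P^3 by repeated multiplication:
P^1 =
  S0: [5/7, 2/7]
  S1: [6/7, 1/7]
P^2 =
  S0: [37/49, 12/49]
  S1: [36/49, 13/49]
P^3 =
  S0: [257/343, 86/343]
  S1: [258/343, 85/343]

(P^3)[S0 -> S1] = 86/343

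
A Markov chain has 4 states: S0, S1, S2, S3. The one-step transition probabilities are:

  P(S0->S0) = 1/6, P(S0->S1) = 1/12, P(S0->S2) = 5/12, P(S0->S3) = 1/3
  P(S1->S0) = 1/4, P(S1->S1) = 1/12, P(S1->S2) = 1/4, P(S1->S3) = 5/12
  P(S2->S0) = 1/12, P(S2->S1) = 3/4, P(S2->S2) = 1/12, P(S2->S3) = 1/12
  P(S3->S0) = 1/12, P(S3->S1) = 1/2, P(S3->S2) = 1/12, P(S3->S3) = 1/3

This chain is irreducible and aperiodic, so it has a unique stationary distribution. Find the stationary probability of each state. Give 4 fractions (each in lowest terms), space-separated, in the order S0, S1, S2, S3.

Answer: 58/379 259/758 145/758 119/379

Derivation:
The stationary distribution satisfies pi = pi * P, i.e.:
  pi_S0 = 1/6*pi_S0 + 1/4*pi_S1 + 1/12*pi_S2 + 1/12*pi_S3
  pi_S1 = 1/12*pi_S0 + 1/12*pi_S1 + 3/4*pi_S2 + 1/2*pi_S3
  pi_S2 = 5/12*pi_S0 + 1/4*pi_S1 + 1/12*pi_S2 + 1/12*pi_S3
  pi_S3 = 1/3*pi_S0 + 5/12*pi_S1 + 1/12*pi_S2 + 1/3*pi_S3
with normalization: pi_S0 + pi_S1 + pi_S2 + pi_S3 = 1.

Using the first 3 balance equations plus normalization, the linear system A*pi = b is:
  [-5/6, 1/4, 1/12, 1/12] . pi = 0
  [1/12, -11/12, 3/4, 1/2] . pi = 0
  [5/12, 1/4, -11/12, 1/12] . pi = 0
  [1, 1, 1, 1] . pi = 1

Solving yields:
  pi_S0 = 58/379
  pi_S1 = 259/758
  pi_S2 = 145/758
  pi_S3 = 119/379

Verification (pi * P):
  58/379*1/6 + 259/758*1/4 + 145/758*1/12 + 119/379*1/12 = 58/379 = pi_S0  (ok)
  58/379*1/12 + 259/758*1/12 + 145/758*3/4 + 119/379*1/2 = 259/758 = pi_S1  (ok)
  58/379*5/12 + 259/758*1/4 + 145/758*1/12 + 119/379*1/12 = 145/758 = pi_S2  (ok)
  58/379*1/3 + 259/758*5/12 + 145/758*1/12 + 119/379*1/3 = 119/379 = pi_S3  (ok)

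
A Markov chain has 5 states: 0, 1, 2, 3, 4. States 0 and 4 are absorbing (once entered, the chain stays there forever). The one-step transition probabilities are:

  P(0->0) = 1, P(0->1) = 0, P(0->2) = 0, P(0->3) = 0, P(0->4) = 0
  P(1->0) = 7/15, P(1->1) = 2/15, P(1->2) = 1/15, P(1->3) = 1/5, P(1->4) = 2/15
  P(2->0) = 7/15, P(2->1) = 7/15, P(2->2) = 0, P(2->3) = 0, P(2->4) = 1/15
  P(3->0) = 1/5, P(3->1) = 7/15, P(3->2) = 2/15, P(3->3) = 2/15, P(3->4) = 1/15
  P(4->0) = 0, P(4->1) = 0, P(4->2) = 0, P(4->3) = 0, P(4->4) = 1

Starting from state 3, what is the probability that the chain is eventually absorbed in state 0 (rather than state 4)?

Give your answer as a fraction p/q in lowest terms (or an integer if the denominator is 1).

Let a_i = P(absorbed in 0 | start in state i).
Boundary conditions: a_0 = 1, a_4 = 0.
For each transient state i, a_i = sum_j P(i->j) * a_j:
  a_1 = 7/15*a_0 + 2/15*a_1 + 1/15*a_2 + 1/5*a_3 + 2/15*a_4
  a_2 = 7/15*a_0 + 7/15*a_1 + 0*a_2 + 0*a_3 + 1/15*a_4
  a_3 = 1/5*a_0 + 7/15*a_1 + 2/15*a_2 + 2/15*a_3 + 1/15*a_4

Substituting a_0 = 1 and a_4 = 0, rearrange to (I - Q) a = r where r[i] = P(i -> 0):
  [13/15, -1/15, -1/5] . (a_1, a_2, a_3) = 7/15
  [-7/15, 1, 0] . (a_1, a_2, a_3) = 7/15
  [-7/15, -2/15, 13/15] . (a_1, a_2, a_3) = 1/5

Solving yields:
  a_1 = 1633/2087
  a_2 = 1736/2087
  a_3 = 1628/2087

Starting state is 3, so the absorption probability is a_3 = 1628/2087.

Answer: 1628/2087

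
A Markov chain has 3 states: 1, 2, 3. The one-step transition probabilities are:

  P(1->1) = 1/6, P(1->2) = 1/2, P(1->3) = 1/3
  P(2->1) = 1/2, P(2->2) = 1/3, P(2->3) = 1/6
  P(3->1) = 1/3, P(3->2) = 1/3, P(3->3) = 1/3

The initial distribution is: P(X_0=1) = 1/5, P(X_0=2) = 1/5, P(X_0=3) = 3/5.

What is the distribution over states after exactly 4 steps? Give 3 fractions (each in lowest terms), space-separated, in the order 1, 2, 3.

Answer: 553/1620 281/720 1739/6480

Derivation:
Propagating the distribution step by step (d_{t+1} = d_t * P):
d_0 = (1=1/5, 2=1/5, 3=3/5)
  d_1[1] = 1/5*1/6 + 1/5*1/2 + 3/5*1/3 = 1/3
  d_1[2] = 1/5*1/2 + 1/5*1/3 + 3/5*1/3 = 11/30
  d_1[3] = 1/5*1/3 + 1/5*1/6 + 3/5*1/3 = 3/10
d_1 = (1=1/3, 2=11/30, 3=3/10)
  d_2[1] = 1/3*1/6 + 11/30*1/2 + 3/10*1/3 = 61/180
  d_2[2] = 1/3*1/2 + 11/30*1/3 + 3/10*1/3 = 7/18
  d_2[3] = 1/3*1/3 + 11/30*1/6 + 3/10*1/3 = 49/180
d_2 = (1=61/180, 2=7/18, 3=49/180)
  d_3[1] = 61/180*1/6 + 7/18*1/2 + 49/180*1/3 = 41/120
  d_3[2] = 61/180*1/2 + 7/18*1/3 + 49/180*1/3 = 421/1080
  d_3[3] = 61/180*1/3 + 7/18*1/6 + 49/180*1/3 = 29/108
d_3 = (1=41/120, 2=421/1080, 3=29/108)
  d_4[1] = 41/120*1/6 + 421/1080*1/2 + 29/108*1/3 = 553/1620
  d_4[2] = 41/120*1/2 + 421/1080*1/3 + 29/108*1/3 = 281/720
  d_4[3] = 41/120*1/3 + 421/1080*1/6 + 29/108*1/3 = 1739/6480
d_4 = (1=553/1620, 2=281/720, 3=1739/6480)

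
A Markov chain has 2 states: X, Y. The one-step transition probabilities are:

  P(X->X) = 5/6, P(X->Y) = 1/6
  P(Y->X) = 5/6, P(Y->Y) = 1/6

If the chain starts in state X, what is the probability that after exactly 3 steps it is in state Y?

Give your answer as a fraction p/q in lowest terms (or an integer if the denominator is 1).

Computing P^3 by repeated multiplication:
P^1 =
  X: [5/6, 1/6]
  Y: [5/6, 1/6]
P^2 =
  X: [5/6, 1/6]
  Y: [5/6, 1/6]
P^3 =
  X: [5/6, 1/6]
  Y: [5/6, 1/6]

(P^3)[X -> Y] = 1/6

Answer: 1/6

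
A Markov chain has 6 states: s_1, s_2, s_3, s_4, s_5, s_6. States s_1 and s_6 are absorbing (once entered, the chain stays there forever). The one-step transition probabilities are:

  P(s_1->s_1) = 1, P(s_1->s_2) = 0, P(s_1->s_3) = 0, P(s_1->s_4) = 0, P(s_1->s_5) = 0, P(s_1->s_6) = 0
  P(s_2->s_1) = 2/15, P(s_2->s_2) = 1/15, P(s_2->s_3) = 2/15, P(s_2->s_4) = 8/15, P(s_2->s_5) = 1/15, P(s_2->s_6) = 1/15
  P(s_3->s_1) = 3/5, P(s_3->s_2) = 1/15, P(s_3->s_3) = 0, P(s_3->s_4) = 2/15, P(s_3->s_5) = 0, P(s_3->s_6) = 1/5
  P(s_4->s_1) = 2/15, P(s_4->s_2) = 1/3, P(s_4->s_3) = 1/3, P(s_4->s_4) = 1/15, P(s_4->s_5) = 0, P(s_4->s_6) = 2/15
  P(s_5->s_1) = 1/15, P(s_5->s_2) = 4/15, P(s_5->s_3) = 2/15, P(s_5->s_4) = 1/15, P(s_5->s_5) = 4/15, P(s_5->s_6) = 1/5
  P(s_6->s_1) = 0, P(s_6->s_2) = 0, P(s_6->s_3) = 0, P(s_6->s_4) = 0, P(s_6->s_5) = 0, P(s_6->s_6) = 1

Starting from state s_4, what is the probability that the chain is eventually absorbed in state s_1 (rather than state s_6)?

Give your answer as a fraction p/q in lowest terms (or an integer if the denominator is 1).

Answer: 7061/11152

Derivation:
Let a_i = P(absorbed in s_1 | start in state i).
Boundary conditions: a_s_1 = 1, a_s_6 = 0.
For each transient state i, a_i = sum_j P(i->j) * a_j:
  a_s_2 = 2/15*a_s_1 + 1/15*a_s_2 + 2/15*a_s_3 + 8/15*a_s_4 + 1/15*a_s_5 + 1/15*a_s_6
  a_s_3 = 3/5*a_s_1 + 1/15*a_s_2 + 0*a_s_3 + 2/15*a_s_4 + 0*a_s_5 + 1/5*a_s_6
  a_s_4 = 2/15*a_s_1 + 1/3*a_s_2 + 1/3*a_s_3 + 1/15*a_s_4 + 0*a_s_5 + 2/15*a_s_6
  a_s_5 = 1/15*a_s_1 + 4/15*a_s_2 + 2/15*a_s_3 + 1/15*a_s_4 + 4/15*a_s_5 + 1/5*a_s_6

Substituting a_s_1 = 1 and a_s_6 = 0, rearrange to (I - Q) a = r where r[i] = P(i -> s_1):
  [14/15, -2/15, -8/15, -1/15] . (a_s_2, a_s_3, a_s_4, a_s_5) = 2/15
  [-1/15, 1, -2/15, 0] . (a_s_2, a_s_3, a_s_4, a_s_5) = 3/5
  [-1/3, -1/3, 14/15, 0] . (a_s_2, a_s_3, a_s_4, a_s_5) = 2/15
  [-4/15, -2/15, -1/15, 11/15] . (a_s_2, a_s_3, a_s_4, a_s_5) = 1/15

Solving yields:
  a_s_2 = 14395/22304
  a_s_3 = 16225/22304
  a_s_4 = 7061/11152
  a_s_5 = 1437/2788

Starting state is s_4, so the absorption probability is a_s_4 = 7061/11152.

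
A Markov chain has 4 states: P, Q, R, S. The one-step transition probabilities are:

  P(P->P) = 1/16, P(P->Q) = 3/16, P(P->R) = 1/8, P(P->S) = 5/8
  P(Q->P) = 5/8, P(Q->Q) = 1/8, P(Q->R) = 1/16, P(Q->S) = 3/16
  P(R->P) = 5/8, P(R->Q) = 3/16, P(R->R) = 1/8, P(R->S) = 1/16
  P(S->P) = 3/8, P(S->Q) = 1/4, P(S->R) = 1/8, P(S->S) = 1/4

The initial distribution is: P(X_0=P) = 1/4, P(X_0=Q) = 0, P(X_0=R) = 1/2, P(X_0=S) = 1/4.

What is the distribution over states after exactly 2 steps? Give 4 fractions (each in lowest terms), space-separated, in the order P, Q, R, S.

Answer: 333/1024 195/1024 115/1024 381/1024

Derivation:
Propagating the distribution step by step (d_{t+1} = d_t * P):
d_0 = (P=1/4, Q=0, R=1/2, S=1/4)
  d_1[P] = 1/4*1/16 + 0*5/8 + 1/2*5/8 + 1/4*3/8 = 27/64
  d_1[Q] = 1/4*3/16 + 0*1/8 + 1/2*3/16 + 1/4*1/4 = 13/64
  d_1[R] = 1/4*1/8 + 0*1/16 + 1/2*1/8 + 1/4*1/8 = 1/8
  d_1[S] = 1/4*5/8 + 0*3/16 + 1/2*1/16 + 1/4*1/4 = 1/4
d_1 = (P=27/64, Q=13/64, R=1/8, S=1/4)
  d_2[P] = 27/64*1/16 + 13/64*5/8 + 1/8*5/8 + 1/4*3/8 = 333/1024
  d_2[Q] = 27/64*3/16 + 13/64*1/8 + 1/8*3/16 + 1/4*1/4 = 195/1024
  d_2[R] = 27/64*1/8 + 13/64*1/16 + 1/8*1/8 + 1/4*1/8 = 115/1024
  d_2[S] = 27/64*5/8 + 13/64*3/16 + 1/8*1/16 + 1/4*1/4 = 381/1024
d_2 = (P=333/1024, Q=195/1024, R=115/1024, S=381/1024)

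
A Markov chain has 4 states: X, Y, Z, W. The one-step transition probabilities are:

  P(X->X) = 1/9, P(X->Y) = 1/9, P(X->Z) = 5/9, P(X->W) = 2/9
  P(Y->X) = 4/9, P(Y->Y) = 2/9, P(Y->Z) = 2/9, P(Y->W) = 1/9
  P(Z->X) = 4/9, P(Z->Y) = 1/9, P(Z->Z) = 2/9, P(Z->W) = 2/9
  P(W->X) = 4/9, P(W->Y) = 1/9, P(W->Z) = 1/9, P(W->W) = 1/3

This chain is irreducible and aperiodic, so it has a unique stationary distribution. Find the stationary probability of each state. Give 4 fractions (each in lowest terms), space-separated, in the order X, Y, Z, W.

The stationary distribution satisfies pi = pi * P, i.e.:
  pi_X = 1/9*pi_X + 4/9*pi_Y + 4/9*pi_Z + 4/9*pi_W
  pi_Y = 1/9*pi_X + 2/9*pi_Y + 1/9*pi_Z + 1/9*pi_W
  pi_Z = 5/9*pi_X + 2/9*pi_Y + 2/9*pi_Z + 1/9*pi_W
  pi_W = 2/9*pi_X + 1/9*pi_Y + 2/9*pi_Z + 1/3*pi_W
with normalization: pi_X + pi_Y + pi_Z + pi_W = 1.

Using the first 3 balance equations plus normalization, the linear system A*pi = b is:
  [-8/9, 4/9, 4/9, 4/9] . pi = 0
  [1/9, -7/9, 1/9, 1/9] . pi = 0
  [5/9, 2/9, -7/9, 1/9] . pi = 0
  [1, 1, 1, 1] . pi = 1

Solving yields:
  pi_X = 1/3
  pi_Y = 1/8
  pi_Z = 59/192
  pi_W = 15/64

Verification (pi * P):
  1/3*1/9 + 1/8*4/9 + 59/192*4/9 + 15/64*4/9 = 1/3 = pi_X  (ok)
  1/3*1/9 + 1/8*2/9 + 59/192*1/9 + 15/64*1/9 = 1/8 = pi_Y  (ok)
  1/3*5/9 + 1/8*2/9 + 59/192*2/9 + 15/64*1/9 = 59/192 = pi_Z  (ok)
  1/3*2/9 + 1/8*1/9 + 59/192*2/9 + 15/64*1/3 = 15/64 = pi_W  (ok)

Answer: 1/3 1/8 59/192 15/64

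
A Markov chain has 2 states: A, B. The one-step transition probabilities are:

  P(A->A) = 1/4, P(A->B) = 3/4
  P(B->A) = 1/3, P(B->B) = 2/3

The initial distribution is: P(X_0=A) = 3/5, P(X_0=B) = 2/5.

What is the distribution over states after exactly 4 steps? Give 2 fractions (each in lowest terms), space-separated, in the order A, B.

Propagating the distribution step by step (d_{t+1} = d_t * P):
d_0 = (A=3/5, B=2/5)
  d_1[A] = 3/5*1/4 + 2/5*1/3 = 17/60
  d_1[B] = 3/5*3/4 + 2/5*2/3 = 43/60
d_1 = (A=17/60, B=43/60)
  d_2[A] = 17/60*1/4 + 43/60*1/3 = 223/720
  d_2[B] = 17/60*3/4 + 43/60*2/3 = 497/720
d_2 = (A=223/720, B=497/720)
  d_3[A] = 223/720*1/4 + 497/720*1/3 = 2657/8640
  d_3[B] = 223/720*3/4 + 497/720*2/3 = 5983/8640
d_3 = (A=2657/8640, B=5983/8640)
  d_4[A] = 2657/8640*1/4 + 5983/8640*1/3 = 31903/103680
  d_4[B] = 2657/8640*3/4 + 5983/8640*2/3 = 71777/103680
d_4 = (A=31903/103680, B=71777/103680)

Answer: 31903/103680 71777/103680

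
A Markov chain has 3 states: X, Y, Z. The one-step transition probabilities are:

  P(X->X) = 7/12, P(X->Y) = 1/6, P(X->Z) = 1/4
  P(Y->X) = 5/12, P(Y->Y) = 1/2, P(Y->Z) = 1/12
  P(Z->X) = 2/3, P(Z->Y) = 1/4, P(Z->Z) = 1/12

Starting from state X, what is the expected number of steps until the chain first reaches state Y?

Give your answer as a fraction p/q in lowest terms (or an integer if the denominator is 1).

Answer: 168/31

Derivation:
Let h_i = expected steps to first reach Y from state i.
Boundary: h_Y = 0.
First-step equations for the other states:
  h_X = 1 + 7/12*h_X + 1/6*h_Y + 1/4*h_Z
  h_Z = 1 + 2/3*h_X + 1/4*h_Y + 1/12*h_Z

Substituting h_Y = 0 and rearranging gives the linear system (I - Q) h = 1:
  [5/12, -1/4] . (h_X, h_Z) = 1
  [-2/3, 11/12] . (h_X, h_Z) = 1

Solving yields:
  h_X = 168/31
  h_Z = 156/31

Starting state is X, so the expected hitting time is h_X = 168/31.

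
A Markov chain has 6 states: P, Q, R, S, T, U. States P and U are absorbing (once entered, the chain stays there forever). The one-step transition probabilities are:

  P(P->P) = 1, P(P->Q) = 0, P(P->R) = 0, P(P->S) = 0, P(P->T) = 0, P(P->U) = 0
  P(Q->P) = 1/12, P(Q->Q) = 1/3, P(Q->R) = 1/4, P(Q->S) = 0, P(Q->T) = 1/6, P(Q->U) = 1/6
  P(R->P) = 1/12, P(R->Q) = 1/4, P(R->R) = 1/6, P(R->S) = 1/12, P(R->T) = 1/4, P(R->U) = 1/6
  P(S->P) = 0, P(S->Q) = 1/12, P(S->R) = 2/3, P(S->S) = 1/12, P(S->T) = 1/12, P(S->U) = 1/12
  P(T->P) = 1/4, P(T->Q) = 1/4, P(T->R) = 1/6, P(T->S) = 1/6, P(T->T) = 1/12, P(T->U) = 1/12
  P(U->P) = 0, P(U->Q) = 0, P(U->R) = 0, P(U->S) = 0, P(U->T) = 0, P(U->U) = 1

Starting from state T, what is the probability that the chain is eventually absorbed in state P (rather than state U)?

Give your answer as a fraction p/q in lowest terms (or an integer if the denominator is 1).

Let a_i = P(absorbed in P | start in state i).
Boundary conditions: a_P = 1, a_U = 0.
For each transient state i, a_i = sum_j P(i->j) * a_j:
  a_Q = 1/12*a_P + 1/3*a_Q + 1/4*a_R + 0*a_S + 1/6*a_T + 1/6*a_U
  a_R = 1/12*a_P + 1/4*a_Q + 1/6*a_R + 1/12*a_S + 1/4*a_T + 1/6*a_U
  a_S = 0*a_P + 1/12*a_Q + 2/3*a_R + 1/12*a_S + 1/12*a_T + 1/12*a_U
  a_T = 1/4*a_P + 1/4*a_Q + 1/6*a_R + 1/6*a_S + 1/12*a_T + 1/12*a_U

Substituting a_P = 1 and a_U = 0, rearrange to (I - Q) a = r where r[i] = P(i -> P):
  [2/3, -1/4, 0, -1/6] . (a_Q, a_R, a_S, a_T) = 1/12
  [-1/4, 5/6, -1/12, -1/4] . (a_Q, a_R, a_S, a_T) = 1/12
  [-1/12, -2/3, 11/12, -1/12] . (a_Q, a_R, a_S, a_T) = 0
  [-1/4, -1/6, -1/6, 11/12] . (a_Q, a_R, a_S, a_T) = 1/4

Solving yields:
  a_Q = 57/136
  a_R = 29/68
  a_S = 27/68
  a_T = 73/136

Starting state is T, so the absorption probability is a_T = 73/136.

Answer: 73/136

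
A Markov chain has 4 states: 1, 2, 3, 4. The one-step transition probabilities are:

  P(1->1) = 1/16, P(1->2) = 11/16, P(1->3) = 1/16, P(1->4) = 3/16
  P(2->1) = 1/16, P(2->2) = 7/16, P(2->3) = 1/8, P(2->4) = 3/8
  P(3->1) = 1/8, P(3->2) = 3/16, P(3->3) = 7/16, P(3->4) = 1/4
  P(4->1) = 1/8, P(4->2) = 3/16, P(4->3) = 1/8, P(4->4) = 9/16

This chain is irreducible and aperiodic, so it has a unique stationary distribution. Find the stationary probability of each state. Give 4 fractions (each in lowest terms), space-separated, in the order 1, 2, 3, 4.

The stationary distribution satisfies pi = pi * P, i.e.:
  pi_1 = 1/16*pi_1 + 1/16*pi_2 + 1/8*pi_3 + 1/8*pi_4
  pi_2 = 11/16*pi_1 + 7/16*pi_2 + 3/16*pi_3 + 3/16*pi_4
  pi_3 = 1/16*pi_1 + 1/8*pi_2 + 7/16*pi_3 + 1/8*pi_4
  pi_4 = 3/16*pi_1 + 3/8*pi_2 + 1/4*pi_3 + 9/16*pi_4
with normalization: pi_1 + pi_2 + pi_3 + pi_4 = 1.

Using the first 3 balance equations plus normalization, the linear system A*pi = b is:
  [-15/16, 1/16, 1/8, 1/8] . pi = 0
  [11/16, -9/16, 3/16, 3/16] . pi = 0
  [1/16, 1/8, -9/16, 1/8] . pi = 0
  [1, 1, 1, 1] . pi = 1

Solving yields:
  pi_1 = 21/212
  pi_2 = 67/212
  pi_3 = 403/2332
  pi_4 = 961/2332

Verification (pi * P):
  21/212*1/16 + 67/212*1/16 + 403/2332*1/8 + 961/2332*1/8 = 21/212 = pi_1  (ok)
  21/212*11/16 + 67/212*7/16 + 403/2332*3/16 + 961/2332*3/16 = 67/212 = pi_2  (ok)
  21/212*1/16 + 67/212*1/8 + 403/2332*7/16 + 961/2332*1/8 = 403/2332 = pi_3  (ok)
  21/212*3/16 + 67/212*3/8 + 403/2332*1/4 + 961/2332*9/16 = 961/2332 = pi_4  (ok)

Answer: 21/212 67/212 403/2332 961/2332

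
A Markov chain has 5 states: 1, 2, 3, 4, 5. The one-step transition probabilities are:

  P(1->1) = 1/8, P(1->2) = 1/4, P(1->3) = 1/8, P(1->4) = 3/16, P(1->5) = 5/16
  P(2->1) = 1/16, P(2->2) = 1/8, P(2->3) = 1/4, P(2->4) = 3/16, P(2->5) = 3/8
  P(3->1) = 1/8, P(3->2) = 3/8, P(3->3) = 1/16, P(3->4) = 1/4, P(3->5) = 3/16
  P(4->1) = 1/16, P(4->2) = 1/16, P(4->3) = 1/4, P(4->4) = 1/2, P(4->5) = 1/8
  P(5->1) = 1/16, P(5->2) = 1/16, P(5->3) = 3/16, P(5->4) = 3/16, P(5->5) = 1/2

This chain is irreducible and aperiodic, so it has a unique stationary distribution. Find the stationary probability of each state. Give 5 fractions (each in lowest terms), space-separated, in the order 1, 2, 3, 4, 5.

Answer: 3451/43632 3155/21816 2711/14544 4213/14544 13099/43632

Derivation:
The stationary distribution satisfies pi = pi * P, i.e.:
  pi_1 = 1/8*pi_1 + 1/16*pi_2 + 1/8*pi_3 + 1/16*pi_4 + 1/16*pi_5
  pi_2 = 1/4*pi_1 + 1/8*pi_2 + 3/8*pi_3 + 1/16*pi_4 + 1/16*pi_5
  pi_3 = 1/8*pi_1 + 1/4*pi_2 + 1/16*pi_3 + 1/4*pi_4 + 3/16*pi_5
  pi_4 = 3/16*pi_1 + 3/16*pi_2 + 1/4*pi_3 + 1/2*pi_4 + 3/16*pi_5
  pi_5 = 5/16*pi_1 + 3/8*pi_2 + 3/16*pi_3 + 1/8*pi_4 + 1/2*pi_5
with normalization: pi_1 + pi_2 + pi_3 + pi_4 + pi_5 = 1.

Using the first 4 balance equations plus normalization, the linear system A*pi = b is:
  [-7/8, 1/16, 1/8, 1/16, 1/16] . pi = 0
  [1/4, -7/8, 3/8, 1/16, 1/16] . pi = 0
  [1/8, 1/4, -15/16, 1/4, 3/16] . pi = 0
  [3/16, 3/16, 1/4, -1/2, 3/16] . pi = 0
  [1, 1, 1, 1, 1] . pi = 1

Solving yields:
  pi_1 = 3451/43632
  pi_2 = 3155/21816
  pi_3 = 2711/14544
  pi_4 = 4213/14544
  pi_5 = 13099/43632

Verification (pi * P):
  3451/43632*1/8 + 3155/21816*1/16 + 2711/14544*1/8 + 4213/14544*1/16 + 13099/43632*1/16 = 3451/43632 = pi_1  (ok)
  3451/43632*1/4 + 3155/21816*1/8 + 2711/14544*3/8 + 4213/14544*1/16 + 13099/43632*1/16 = 3155/21816 = pi_2  (ok)
  3451/43632*1/8 + 3155/21816*1/4 + 2711/14544*1/16 + 4213/14544*1/4 + 13099/43632*3/16 = 2711/14544 = pi_3  (ok)
  3451/43632*3/16 + 3155/21816*3/16 + 2711/14544*1/4 + 4213/14544*1/2 + 13099/43632*3/16 = 4213/14544 = pi_4  (ok)
  3451/43632*5/16 + 3155/21816*3/8 + 2711/14544*3/16 + 4213/14544*1/8 + 13099/43632*1/2 = 13099/43632 = pi_5  (ok)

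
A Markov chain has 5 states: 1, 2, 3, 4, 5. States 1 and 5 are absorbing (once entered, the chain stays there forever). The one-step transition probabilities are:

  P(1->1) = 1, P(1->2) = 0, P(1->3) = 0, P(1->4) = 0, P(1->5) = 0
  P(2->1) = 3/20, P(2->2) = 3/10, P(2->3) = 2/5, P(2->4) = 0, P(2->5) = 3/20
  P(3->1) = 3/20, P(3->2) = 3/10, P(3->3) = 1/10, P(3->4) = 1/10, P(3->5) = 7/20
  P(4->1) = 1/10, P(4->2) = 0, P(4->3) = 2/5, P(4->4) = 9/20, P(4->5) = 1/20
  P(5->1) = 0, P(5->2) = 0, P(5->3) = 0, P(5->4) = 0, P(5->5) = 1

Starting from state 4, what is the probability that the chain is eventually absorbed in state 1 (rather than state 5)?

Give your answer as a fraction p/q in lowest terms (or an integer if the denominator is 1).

Answer: 222/505

Derivation:
Let a_i = P(absorbed in 1 | start in state i).
Boundary conditions: a_1 = 1, a_5 = 0.
For each transient state i, a_i = sum_j P(i->j) * a_j:
  a_2 = 3/20*a_1 + 3/10*a_2 + 2/5*a_3 + 0*a_4 + 3/20*a_5
  a_3 = 3/20*a_1 + 3/10*a_2 + 1/10*a_3 + 1/10*a_4 + 7/20*a_5
  a_4 = 1/10*a_1 + 0*a_2 + 2/5*a_3 + 9/20*a_4 + 1/20*a_5

Substituting a_1 = 1 and a_5 = 0, rearrange to (I - Q) a = r where r[i] = P(i -> 1):
  [7/10, -2/5, 0] . (a_2, a_3, a_4) = 3/20
  [-3/10, 9/10, -1/10] . (a_2, a_3, a_4) = 3/20
  [0, -2/5, 11/20] . (a_2, a_3, a_4) = 1/10

Solving yields:
  a_2 = 421/1010
  a_3 = 179/505
  a_4 = 222/505

Starting state is 4, so the absorption probability is a_4 = 222/505.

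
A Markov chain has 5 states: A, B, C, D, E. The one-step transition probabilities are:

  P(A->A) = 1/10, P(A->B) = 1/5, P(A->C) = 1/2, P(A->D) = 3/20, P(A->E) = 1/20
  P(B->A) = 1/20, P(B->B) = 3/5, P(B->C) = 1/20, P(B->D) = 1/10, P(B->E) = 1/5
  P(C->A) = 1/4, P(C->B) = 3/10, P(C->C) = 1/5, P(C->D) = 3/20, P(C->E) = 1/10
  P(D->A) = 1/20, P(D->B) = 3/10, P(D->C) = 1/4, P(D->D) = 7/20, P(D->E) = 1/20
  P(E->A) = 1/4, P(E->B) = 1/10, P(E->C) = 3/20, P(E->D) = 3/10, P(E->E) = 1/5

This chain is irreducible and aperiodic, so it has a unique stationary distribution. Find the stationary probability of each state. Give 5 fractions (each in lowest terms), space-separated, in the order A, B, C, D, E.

Answer: 1885/15763 17630/47289 8638/47289 815/4299 6401/47289

Derivation:
The stationary distribution satisfies pi = pi * P, i.e.:
  pi_A = 1/10*pi_A + 1/20*pi_B + 1/4*pi_C + 1/20*pi_D + 1/4*pi_E
  pi_B = 1/5*pi_A + 3/5*pi_B + 3/10*pi_C + 3/10*pi_D + 1/10*pi_E
  pi_C = 1/2*pi_A + 1/20*pi_B + 1/5*pi_C + 1/4*pi_D + 3/20*pi_E
  pi_D = 3/20*pi_A + 1/10*pi_B + 3/20*pi_C + 7/20*pi_D + 3/10*pi_E
  pi_E = 1/20*pi_A + 1/5*pi_B + 1/10*pi_C + 1/20*pi_D + 1/5*pi_E
with normalization: pi_A + pi_B + pi_C + pi_D + pi_E = 1.

Using the first 4 balance equations plus normalization, the linear system A*pi = b is:
  [-9/10, 1/20, 1/4, 1/20, 1/4] . pi = 0
  [1/5, -2/5, 3/10, 3/10, 1/10] . pi = 0
  [1/2, 1/20, -4/5, 1/4, 3/20] . pi = 0
  [3/20, 1/10, 3/20, -13/20, 3/10] . pi = 0
  [1, 1, 1, 1, 1] . pi = 1

Solving yields:
  pi_A = 1885/15763
  pi_B = 17630/47289
  pi_C = 8638/47289
  pi_D = 815/4299
  pi_E = 6401/47289

Verification (pi * P):
  1885/15763*1/10 + 17630/47289*1/20 + 8638/47289*1/4 + 815/4299*1/20 + 6401/47289*1/4 = 1885/15763 = pi_A  (ok)
  1885/15763*1/5 + 17630/47289*3/5 + 8638/47289*3/10 + 815/4299*3/10 + 6401/47289*1/10 = 17630/47289 = pi_B  (ok)
  1885/15763*1/2 + 17630/47289*1/20 + 8638/47289*1/5 + 815/4299*1/4 + 6401/47289*3/20 = 8638/47289 = pi_C  (ok)
  1885/15763*3/20 + 17630/47289*1/10 + 8638/47289*3/20 + 815/4299*7/20 + 6401/47289*3/10 = 815/4299 = pi_D  (ok)
  1885/15763*1/20 + 17630/47289*1/5 + 8638/47289*1/10 + 815/4299*1/20 + 6401/47289*1/5 = 6401/47289 = pi_E  (ok)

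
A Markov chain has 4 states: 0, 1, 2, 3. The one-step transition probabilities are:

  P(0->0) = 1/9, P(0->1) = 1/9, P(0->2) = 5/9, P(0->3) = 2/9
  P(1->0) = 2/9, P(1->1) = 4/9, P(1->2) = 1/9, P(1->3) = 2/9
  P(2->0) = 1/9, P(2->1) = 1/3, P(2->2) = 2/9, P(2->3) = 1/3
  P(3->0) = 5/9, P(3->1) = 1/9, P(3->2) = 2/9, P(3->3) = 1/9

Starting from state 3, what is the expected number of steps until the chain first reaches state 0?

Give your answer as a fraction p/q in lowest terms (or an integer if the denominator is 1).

Answer: 504/197

Derivation:
Let h_i = expected steps to first reach 0 from state i.
Boundary: h_0 = 0.
First-step equations for the other states:
  h_1 = 1 + 2/9*h_0 + 4/9*h_1 + 1/9*h_2 + 2/9*h_3
  h_2 = 1 + 1/9*h_0 + 1/3*h_1 + 2/9*h_2 + 1/3*h_3
  h_3 = 1 + 5/9*h_0 + 1/9*h_1 + 2/9*h_2 + 1/9*h_3

Substituting h_0 = 0 and rearranging gives the linear system (I - Q) h = 1:
  [5/9, -1/9, -2/9] . (h_1, h_2, h_3) = 1
  [-1/3, 7/9, -1/3] . (h_1, h_2, h_3) = 1
  [-1/9, -2/9, 8/9] . (h_1, h_2, h_3) = 1

Solving yields:
  h_1 = 711/197
  h_2 = 774/197
  h_3 = 504/197

Starting state is 3, so the expected hitting time is h_3 = 504/197.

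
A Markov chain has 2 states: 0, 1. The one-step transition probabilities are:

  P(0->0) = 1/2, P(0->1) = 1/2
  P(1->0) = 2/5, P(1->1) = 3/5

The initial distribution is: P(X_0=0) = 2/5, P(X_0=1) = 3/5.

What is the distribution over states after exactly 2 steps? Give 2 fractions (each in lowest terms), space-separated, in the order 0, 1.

Answer: 111/250 139/250

Derivation:
Propagating the distribution step by step (d_{t+1} = d_t * P):
d_0 = (0=2/5, 1=3/5)
  d_1[0] = 2/5*1/2 + 3/5*2/5 = 11/25
  d_1[1] = 2/5*1/2 + 3/5*3/5 = 14/25
d_1 = (0=11/25, 1=14/25)
  d_2[0] = 11/25*1/2 + 14/25*2/5 = 111/250
  d_2[1] = 11/25*1/2 + 14/25*3/5 = 139/250
d_2 = (0=111/250, 1=139/250)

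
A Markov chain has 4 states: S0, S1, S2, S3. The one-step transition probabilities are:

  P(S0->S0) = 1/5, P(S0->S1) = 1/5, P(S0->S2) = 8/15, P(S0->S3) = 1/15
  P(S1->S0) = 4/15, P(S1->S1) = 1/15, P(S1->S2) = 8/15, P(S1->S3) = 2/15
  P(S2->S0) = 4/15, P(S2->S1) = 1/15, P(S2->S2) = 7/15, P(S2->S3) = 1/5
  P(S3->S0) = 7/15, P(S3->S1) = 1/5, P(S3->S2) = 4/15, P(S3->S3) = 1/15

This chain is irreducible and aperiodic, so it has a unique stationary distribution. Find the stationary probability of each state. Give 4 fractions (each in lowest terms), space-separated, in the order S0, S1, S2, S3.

Answer: 145/526 32/263 245/526 36/263

Derivation:
The stationary distribution satisfies pi = pi * P, i.e.:
  pi_S0 = 1/5*pi_S0 + 4/15*pi_S1 + 4/15*pi_S2 + 7/15*pi_S3
  pi_S1 = 1/5*pi_S0 + 1/15*pi_S1 + 1/15*pi_S2 + 1/5*pi_S3
  pi_S2 = 8/15*pi_S0 + 8/15*pi_S1 + 7/15*pi_S2 + 4/15*pi_S3
  pi_S3 = 1/15*pi_S0 + 2/15*pi_S1 + 1/5*pi_S2 + 1/15*pi_S3
with normalization: pi_S0 + pi_S1 + pi_S2 + pi_S3 = 1.

Using the first 3 balance equations plus normalization, the linear system A*pi = b is:
  [-4/5, 4/15, 4/15, 7/15] . pi = 0
  [1/5, -14/15, 1/15, 1/5] . pi = 0
  [8/15, 8/15, -8/15, 4/15] . pi = 0
  [1, 1, 1, 1] . pi = 1

Solving yields:
  pi_S0 = 145/526
  pi_S1 = 32/263
  pi_S2 = 245/526
  pi_S3 = 36/263

Verification (pi * P):
  145/526*1/5 + 32/263*4/15 + 245/526*4/15 + 36/263*7/15 = 145/526 = pi_S0  (ok)
  145/526*1/5 + 32/263*1/15 + 245/526*1/15 + 36/263*1/5 = 32/263 = pi_S1  (ok)
  145/526*8/15 + 32/263*8/15 + 245/526*7/15 + 36/263*4/15 = 245/526 = pi_S2  (ok)
  145/526*1/15 + 32/263*2/15 + 245/526*1/5 + 36/263*1/15 = 36/263 = pi_S3  (ok)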